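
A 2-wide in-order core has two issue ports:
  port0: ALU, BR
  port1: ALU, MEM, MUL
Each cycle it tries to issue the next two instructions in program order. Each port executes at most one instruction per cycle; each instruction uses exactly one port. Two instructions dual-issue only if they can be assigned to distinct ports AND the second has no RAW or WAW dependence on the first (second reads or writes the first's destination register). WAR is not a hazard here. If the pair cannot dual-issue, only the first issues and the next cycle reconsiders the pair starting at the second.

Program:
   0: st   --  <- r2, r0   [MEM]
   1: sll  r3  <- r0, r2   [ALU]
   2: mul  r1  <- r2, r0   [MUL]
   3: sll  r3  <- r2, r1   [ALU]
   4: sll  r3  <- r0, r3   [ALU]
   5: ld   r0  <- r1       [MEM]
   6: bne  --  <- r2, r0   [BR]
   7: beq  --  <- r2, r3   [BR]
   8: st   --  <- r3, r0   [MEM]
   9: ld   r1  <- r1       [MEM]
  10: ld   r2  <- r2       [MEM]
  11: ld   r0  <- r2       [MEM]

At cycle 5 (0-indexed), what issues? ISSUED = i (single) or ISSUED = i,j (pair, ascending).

c0: i0/i1 st.MEM sll.ALU  dual
c1: i2 mul.MUL  RAW r1
c2: i3 sll.ALU  RAW+WAW r3
c3: i4/i5 sll.ALU ld.MEM  dual
c4: i6 bne.BR  no-port BR/BR
c5: i7/i8 beq.BR st.MEM  dual
c6: i9 ld.MEM  no-port MEM/MEM
c7: i10 ld.MEM  no-port MEM/MEM
c8: i11 ld.MEM  tail

ISSUED = 7,8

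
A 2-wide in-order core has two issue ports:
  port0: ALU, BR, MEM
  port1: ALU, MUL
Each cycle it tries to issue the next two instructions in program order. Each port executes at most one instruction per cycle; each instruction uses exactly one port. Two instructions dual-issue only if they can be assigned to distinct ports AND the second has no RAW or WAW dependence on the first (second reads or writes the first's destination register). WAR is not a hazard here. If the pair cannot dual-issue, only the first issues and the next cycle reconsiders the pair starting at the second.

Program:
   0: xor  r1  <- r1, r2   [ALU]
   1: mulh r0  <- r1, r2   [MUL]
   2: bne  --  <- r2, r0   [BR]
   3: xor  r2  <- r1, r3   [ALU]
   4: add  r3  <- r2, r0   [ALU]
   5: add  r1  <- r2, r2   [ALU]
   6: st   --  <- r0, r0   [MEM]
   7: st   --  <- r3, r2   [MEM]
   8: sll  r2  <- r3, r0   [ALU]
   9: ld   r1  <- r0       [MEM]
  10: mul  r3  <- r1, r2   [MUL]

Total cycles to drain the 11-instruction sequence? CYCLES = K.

#0 head=0: xor.ALU i0 RAW r1
#1 head=1: mulh.MUL i1 RAW r0
#2 head=2: bne.BR xor.ALU i2+i3 dual
#3 head=4: add.ALU add.ALU i4+i5 dual
#4 head=6: st.MEM i6 no-port MEM/MEM
#5 head=7: st.MEM sll.ALU i7+i8 dual
#6 head=9: ld.MEM i9 RAW r1
#7 head=10: mul.MUL i10 tail

CYCLES = 8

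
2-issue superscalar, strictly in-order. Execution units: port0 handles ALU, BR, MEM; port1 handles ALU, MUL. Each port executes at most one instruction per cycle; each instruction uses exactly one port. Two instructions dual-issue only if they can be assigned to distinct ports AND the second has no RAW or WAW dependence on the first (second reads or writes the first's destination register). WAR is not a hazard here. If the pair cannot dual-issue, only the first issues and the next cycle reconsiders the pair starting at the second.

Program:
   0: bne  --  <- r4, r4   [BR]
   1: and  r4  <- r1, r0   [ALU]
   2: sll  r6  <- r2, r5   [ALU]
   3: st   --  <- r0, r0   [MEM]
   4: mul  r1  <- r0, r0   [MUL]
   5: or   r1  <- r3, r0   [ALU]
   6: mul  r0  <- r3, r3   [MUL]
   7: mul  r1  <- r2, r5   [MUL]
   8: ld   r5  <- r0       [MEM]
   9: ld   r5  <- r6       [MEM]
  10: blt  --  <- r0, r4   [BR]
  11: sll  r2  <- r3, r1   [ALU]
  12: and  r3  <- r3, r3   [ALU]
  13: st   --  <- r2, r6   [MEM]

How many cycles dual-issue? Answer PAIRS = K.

PAIRS = 6

t=0 i0+i1:bne+and ; dual
t=1 i2+i3:sll+st ; dual
t=2 i4:mul ; WAW r1
t=3 i5+i6:or+mul ; dual
t=4 i7+i8:mul+ld ; dual
t=5 i9:ld ; no-port MEM/BR
t=6 i10+i11:blt+sll ; dual
t=7 i12+i13:and+st ; dual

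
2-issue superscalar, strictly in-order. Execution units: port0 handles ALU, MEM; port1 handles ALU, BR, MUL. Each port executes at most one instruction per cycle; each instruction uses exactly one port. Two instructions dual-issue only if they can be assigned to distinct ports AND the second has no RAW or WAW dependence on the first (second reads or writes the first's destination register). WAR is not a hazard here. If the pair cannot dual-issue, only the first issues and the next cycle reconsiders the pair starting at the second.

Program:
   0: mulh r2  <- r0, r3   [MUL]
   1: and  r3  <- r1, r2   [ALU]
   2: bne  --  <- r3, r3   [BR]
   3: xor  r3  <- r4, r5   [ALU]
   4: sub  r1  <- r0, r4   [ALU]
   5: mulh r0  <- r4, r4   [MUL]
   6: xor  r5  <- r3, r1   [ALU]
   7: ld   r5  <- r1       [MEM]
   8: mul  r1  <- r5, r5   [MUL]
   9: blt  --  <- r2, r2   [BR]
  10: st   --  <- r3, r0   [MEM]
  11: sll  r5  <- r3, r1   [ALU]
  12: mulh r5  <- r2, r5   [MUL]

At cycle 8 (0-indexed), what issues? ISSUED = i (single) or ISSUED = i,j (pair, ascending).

[0] i0  mulh  -- RAW r2
[1] i1  and  -- RAW r3
[2] i2&i3  bne+xor  -- dual
[3] i4&i5  sub+mulh  -- dual
[4] i6  xor  -- WAW r5
[5] i7  ld  -- RAW r5
[6] i8  mul  -- no-port MUL/BR
[7] i9&i10  blt+st  -- dual
[8] i11  sll  -- RAW+WAW r5
[9] i12  mulh  -- tail

ISSUED = 11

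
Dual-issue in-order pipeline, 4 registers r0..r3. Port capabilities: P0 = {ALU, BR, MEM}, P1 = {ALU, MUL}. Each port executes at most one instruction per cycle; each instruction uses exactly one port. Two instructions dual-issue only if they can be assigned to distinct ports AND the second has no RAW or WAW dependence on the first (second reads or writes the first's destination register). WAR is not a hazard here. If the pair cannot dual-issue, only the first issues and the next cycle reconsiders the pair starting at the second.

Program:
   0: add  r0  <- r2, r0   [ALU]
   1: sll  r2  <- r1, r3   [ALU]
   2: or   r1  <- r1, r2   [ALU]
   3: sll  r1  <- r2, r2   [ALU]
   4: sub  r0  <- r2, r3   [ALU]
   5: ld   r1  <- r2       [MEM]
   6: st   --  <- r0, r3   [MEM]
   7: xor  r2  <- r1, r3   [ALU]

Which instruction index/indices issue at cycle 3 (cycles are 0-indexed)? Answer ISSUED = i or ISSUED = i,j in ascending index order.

ISSUED = 5

#0 head=0: add/sll i0+i1 dual
#1 head=2: or i2 WAW r1
#2 head=3: sll/sub i3+i4 dual
#3 head=5: ld i5 no-port MEM/MEM
#4 head=6: st/xor i6+i7 dual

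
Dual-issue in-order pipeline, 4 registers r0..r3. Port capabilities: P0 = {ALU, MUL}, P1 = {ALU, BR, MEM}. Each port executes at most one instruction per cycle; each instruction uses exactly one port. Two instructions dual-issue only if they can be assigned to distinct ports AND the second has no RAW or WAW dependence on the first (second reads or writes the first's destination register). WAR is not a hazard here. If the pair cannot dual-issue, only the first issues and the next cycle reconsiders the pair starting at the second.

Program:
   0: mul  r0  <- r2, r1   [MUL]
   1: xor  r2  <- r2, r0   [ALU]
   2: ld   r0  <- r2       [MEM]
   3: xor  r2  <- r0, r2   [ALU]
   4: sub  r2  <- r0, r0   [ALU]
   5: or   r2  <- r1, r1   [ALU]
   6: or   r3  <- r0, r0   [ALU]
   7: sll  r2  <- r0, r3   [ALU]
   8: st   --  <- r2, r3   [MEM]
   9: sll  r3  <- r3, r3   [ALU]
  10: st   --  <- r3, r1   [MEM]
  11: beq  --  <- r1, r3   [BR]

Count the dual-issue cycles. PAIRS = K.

PAIRS = 2

t=0 i0:mul ; RAW r0
t=1 i1:xor ; RAW r2
t=2 i2:ld ; RAW r0
t=3 i3:xor ; WAW r2
t=4 i4:sub ; WAW r2
t=5 i5/i6:or;or ; 2-wide
t=6 i7:sll ; RAW r2
t=7 i8/i9:st;sll ; 2-wide
t=8 i10:st ; no-port MEM/BR
t=9 i11:beq ; tail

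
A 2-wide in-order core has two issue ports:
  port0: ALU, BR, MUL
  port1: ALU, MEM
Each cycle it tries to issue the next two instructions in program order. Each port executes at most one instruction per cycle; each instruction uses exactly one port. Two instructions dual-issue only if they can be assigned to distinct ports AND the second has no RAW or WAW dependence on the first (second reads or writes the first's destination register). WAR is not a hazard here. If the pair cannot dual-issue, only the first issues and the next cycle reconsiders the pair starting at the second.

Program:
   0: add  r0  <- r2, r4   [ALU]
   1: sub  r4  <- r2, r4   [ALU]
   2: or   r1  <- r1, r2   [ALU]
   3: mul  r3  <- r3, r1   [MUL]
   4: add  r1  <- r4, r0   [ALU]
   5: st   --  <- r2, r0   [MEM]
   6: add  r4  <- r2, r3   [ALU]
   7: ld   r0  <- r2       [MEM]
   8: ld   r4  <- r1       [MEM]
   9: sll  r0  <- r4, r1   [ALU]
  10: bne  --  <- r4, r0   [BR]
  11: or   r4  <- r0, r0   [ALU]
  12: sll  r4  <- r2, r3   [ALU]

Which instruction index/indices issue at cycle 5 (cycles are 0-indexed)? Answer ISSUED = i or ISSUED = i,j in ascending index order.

c0: i0+i1 add.ALU/sub.ALU  dual
c1: i2 or.ALU  RAW r1
c2: i3+i4 mul.MUL/add.ALU  dual
c3: i5+i6 st.MEM/add.ALU  dual
c4: i7 ld.MEM  no-port MEM/MEM
c5: i8 ld.MEM  RAW r4
c6: i9 sll.ALU  RAW r0
c7: i10+i11 bne.BR/or.ALU  dual
c8: i12 sll.ALU  tail

ISSUED = 8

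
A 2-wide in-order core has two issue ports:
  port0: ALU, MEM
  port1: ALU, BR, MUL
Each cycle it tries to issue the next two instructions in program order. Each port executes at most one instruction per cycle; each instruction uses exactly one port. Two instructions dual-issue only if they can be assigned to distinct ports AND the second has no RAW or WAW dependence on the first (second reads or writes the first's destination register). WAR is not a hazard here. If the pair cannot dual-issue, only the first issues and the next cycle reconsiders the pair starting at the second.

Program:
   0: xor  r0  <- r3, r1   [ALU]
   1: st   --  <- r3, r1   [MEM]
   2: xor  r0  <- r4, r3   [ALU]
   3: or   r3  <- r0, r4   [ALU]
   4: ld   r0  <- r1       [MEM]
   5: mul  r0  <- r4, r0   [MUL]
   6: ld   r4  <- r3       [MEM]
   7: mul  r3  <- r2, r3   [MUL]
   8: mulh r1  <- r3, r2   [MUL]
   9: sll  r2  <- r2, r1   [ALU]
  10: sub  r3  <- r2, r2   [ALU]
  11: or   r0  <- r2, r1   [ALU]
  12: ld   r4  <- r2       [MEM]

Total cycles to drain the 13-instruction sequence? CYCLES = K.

#0 head=0: xor+st i0,i1 dual
#1 head=2: xor i2 RAW r0
#2 head=3: or+ld i3,i4 dual
#3 head=5: mul+ld i5,i6 dual
#4 head=7: mul i7 no-port MUL/MUL
#5 head=8: mulh i8 RAW r1
#6 head=9: sll i9 RAW r2
#7 head=10: sub+or i10,i11 dual
#8 head=12: ld i12 tail

CYCLES = 9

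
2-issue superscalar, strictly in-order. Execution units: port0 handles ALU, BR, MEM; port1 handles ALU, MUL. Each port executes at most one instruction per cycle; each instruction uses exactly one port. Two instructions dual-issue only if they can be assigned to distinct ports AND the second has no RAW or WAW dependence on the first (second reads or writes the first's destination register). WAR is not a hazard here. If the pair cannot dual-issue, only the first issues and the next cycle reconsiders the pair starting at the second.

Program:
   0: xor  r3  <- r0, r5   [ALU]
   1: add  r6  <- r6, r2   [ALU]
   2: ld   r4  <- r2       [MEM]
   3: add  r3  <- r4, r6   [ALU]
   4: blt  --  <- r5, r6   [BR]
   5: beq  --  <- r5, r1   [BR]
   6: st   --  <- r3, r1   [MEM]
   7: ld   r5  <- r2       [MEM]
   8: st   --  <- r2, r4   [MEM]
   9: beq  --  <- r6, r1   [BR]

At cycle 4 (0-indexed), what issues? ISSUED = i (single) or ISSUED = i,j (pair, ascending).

ISSUED = 6

0. xor.ALU/add.ALU @i0&i1  | dual
1. ld.MEM @i2  | RAW r4
2. add.ALU/blt.BR @i3&i4  | dual
3. beq.BR @i5  | no-port BR/MEM
4. st.MEM @i6  | no-port MEM/MEM
5. ld.MEM @i7  | no-port MEM/MEM
6. st.MEM @i8  | no-port MEM/BR
7. beq.BR @i9  | tail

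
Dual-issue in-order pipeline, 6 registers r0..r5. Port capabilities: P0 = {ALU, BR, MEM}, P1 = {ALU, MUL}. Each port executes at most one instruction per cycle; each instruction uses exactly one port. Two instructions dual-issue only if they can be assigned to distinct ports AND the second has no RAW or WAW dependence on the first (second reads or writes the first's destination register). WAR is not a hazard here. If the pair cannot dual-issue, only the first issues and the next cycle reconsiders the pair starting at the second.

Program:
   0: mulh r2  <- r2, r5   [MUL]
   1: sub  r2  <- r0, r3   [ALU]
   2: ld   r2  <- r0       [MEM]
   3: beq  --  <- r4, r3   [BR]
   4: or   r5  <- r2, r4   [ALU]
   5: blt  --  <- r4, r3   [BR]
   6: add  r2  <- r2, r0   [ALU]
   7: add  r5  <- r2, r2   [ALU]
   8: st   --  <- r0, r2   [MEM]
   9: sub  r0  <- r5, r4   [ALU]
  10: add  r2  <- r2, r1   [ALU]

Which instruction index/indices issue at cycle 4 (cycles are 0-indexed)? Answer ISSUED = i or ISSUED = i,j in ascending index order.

  cy0 -> i0 (mulh) WAW r2
  cy1 -> i1 (sub) WAW r2
  cy2 -> i2 (ld) no-port MEM/BR
  cy3 -> i3+i4 (beq or) 2-wide
  cy4 -> i5+i6 (blt add) 2-wide
  cy5 -> i7+i8 (add st) 2-wide
  cy6 -> i9+i10 (sub add) 2-wide

ISSUED = 5,6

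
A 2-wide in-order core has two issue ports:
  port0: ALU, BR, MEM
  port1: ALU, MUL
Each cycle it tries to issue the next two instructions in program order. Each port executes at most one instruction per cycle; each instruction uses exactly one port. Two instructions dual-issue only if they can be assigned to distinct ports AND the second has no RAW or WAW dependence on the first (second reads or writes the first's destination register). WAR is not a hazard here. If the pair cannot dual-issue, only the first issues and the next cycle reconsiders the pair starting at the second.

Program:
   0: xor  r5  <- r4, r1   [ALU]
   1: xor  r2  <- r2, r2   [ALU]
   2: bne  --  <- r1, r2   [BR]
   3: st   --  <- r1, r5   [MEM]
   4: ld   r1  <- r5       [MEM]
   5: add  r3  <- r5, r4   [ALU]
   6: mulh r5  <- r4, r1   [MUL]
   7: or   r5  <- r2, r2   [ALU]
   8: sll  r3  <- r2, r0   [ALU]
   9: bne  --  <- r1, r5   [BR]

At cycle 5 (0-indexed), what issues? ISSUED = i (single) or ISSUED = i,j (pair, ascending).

ISSUED = 7,8

#0 head=0: xor.ALU;xor.ALU i0/i1 dual
#1 head=2: bne.BR i2 no-port BR/MEM
#2 head=3: st.MEM i3 no-port MEM/MEM
#3 head=4: ld.MEM;add.ALU i4/i5 dual
#4 head=6: mulh.MUL i6 WAW r5
#5 head=7: or.ALU;sll.ALU i7/i8 dual
#6 head=9: bne.BR i9 tail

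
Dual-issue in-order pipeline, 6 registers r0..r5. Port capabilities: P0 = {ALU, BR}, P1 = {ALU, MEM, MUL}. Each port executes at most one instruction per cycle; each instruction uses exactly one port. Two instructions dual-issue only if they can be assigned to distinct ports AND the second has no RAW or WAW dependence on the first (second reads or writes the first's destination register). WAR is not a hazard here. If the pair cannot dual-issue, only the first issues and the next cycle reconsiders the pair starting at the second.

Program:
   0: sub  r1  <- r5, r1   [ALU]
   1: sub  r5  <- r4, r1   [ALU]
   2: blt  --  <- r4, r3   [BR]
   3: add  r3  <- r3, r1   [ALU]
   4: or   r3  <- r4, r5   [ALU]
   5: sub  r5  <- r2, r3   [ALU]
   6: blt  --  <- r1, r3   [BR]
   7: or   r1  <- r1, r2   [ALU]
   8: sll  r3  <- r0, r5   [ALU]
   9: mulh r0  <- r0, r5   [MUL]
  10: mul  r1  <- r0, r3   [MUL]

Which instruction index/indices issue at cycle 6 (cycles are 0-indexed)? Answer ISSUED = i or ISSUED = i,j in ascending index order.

ISSUED = 9

c0: i0 sub.ALU  RAW r1
c1: i1/i2 sub.ALU;blt.BR  2-wide
c2: i3 add.ALU  WAW r3
c3: i4 or.ALU  RAW r3
c4: i5/i6 sub.ALU;blt.BR  2-wide
c5: i7/i8 or.ALU;sll.ALU  2-wide
c6: i9 mulh.MUL  no-port MUL/MUL
c7: i10 mul.MUL  tail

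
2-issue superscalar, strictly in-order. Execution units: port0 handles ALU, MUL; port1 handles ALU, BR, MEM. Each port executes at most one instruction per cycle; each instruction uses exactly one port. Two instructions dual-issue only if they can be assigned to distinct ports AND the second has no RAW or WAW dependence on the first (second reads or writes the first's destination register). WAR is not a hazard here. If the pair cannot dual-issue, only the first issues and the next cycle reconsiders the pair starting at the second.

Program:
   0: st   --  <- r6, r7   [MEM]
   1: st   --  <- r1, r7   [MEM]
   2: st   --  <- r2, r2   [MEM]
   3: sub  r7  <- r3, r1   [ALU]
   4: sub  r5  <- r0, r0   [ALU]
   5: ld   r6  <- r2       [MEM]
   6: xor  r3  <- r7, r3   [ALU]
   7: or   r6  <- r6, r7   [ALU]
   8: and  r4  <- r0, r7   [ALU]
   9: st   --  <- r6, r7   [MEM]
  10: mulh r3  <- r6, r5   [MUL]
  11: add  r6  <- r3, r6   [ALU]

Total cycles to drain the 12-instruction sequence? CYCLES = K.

  cy0 -> i0 (st.MEM) no-port MEM/MEM
  cy1 -> i1 (st.MEM) no-port MEM/MEM
  cy2 -> i2,i3 (st.MEM;sub.ALU) pair
  cy3 -> i4,i5 (sub.ALU;ld.MEM) pair
  cy4 -> i6,i7 (xor.ALU;or.ALU) pair
  cy5 -> i8,i9 (and.ALU;st.MEM) pair
  cy6 -> i10 (mulh.MUL) RAW r3
  cy7 -> i11 (add.ALU) tail

CYCLES = 8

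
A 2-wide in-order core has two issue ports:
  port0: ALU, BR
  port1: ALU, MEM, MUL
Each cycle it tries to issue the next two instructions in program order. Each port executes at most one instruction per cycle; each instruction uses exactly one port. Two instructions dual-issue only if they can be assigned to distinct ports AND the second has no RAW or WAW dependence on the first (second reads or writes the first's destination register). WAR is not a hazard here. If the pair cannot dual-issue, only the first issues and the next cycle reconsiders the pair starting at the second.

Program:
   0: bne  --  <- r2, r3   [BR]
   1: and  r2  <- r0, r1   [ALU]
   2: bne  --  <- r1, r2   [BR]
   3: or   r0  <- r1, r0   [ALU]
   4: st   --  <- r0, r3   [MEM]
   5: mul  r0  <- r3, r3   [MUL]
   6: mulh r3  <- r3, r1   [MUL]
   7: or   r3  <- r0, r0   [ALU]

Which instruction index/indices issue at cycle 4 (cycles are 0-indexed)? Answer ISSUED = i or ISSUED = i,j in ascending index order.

  cy0 -> i0,i1 (bne.BR+and.ALU) pair
  cy1 -> i2,i3 (bne.BR+or.ALU) pair
  cy2 -> i4 (st.MEM) no-port MEM/MUL
  cy3 -> i5 (mul.MUL) no-port MUL/MUL
  cy4 -> i6 (mulh.MUL) WAW r3
  cy5 -> i7 (or.ALU) tail

ISSUED = 6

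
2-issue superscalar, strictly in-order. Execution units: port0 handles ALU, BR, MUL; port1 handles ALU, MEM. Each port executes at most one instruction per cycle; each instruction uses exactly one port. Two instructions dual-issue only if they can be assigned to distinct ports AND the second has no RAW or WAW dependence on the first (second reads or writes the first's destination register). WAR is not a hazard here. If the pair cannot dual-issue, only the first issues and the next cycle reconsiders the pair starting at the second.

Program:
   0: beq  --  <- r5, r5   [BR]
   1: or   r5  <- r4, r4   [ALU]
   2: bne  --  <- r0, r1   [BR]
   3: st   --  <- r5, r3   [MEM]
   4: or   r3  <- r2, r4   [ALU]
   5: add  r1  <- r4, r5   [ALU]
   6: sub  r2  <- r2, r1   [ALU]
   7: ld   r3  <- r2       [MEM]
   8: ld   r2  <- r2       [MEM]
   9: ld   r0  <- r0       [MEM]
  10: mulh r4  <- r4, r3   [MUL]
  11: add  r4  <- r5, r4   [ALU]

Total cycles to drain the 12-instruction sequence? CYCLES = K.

CYCLES = 8

c0: i0,i1 beq;or  pair
c1: i2,i3 bne;st  pair
c2: i4,i5 or;add  pair
c3: i6 sub  RAW r2
c4: i7 ld  no-port MEM/MEM
c5: i8 ld  no-port MEM/MEM
c6: i9,i10 ld;mulh  pair
c7: i11 add  tail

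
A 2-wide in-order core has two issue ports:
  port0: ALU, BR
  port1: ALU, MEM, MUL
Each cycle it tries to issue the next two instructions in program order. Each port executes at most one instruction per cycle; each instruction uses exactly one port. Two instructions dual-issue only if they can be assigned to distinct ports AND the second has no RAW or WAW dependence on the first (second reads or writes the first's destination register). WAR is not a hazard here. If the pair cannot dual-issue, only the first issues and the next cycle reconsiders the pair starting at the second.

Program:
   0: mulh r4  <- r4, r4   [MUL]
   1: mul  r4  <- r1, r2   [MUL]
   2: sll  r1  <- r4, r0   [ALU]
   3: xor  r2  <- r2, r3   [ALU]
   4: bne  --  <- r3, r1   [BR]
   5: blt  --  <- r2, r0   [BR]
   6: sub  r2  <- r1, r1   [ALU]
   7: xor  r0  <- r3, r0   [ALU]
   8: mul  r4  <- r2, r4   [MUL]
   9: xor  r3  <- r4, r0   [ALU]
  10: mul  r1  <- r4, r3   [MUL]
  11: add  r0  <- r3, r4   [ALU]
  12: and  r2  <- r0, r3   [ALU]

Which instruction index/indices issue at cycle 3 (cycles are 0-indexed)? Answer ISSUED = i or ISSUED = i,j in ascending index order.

ISSUED = 4

t=0 i0:mulh ; no-port MUL/MUL
t=1 i1:mul ; RAW r4
t=2 i2&i3:sll/xor ; pair
t=3 i4:bne ; no-port BR/BR
t=4 i5&i6:blt/sub ; pair
t=5 i7&i8:xor/mul ; pair
t=6 i9:xor ; RAW r3
t=7 i10&i11:mul/add ; pair
t=8 i12:and ; tail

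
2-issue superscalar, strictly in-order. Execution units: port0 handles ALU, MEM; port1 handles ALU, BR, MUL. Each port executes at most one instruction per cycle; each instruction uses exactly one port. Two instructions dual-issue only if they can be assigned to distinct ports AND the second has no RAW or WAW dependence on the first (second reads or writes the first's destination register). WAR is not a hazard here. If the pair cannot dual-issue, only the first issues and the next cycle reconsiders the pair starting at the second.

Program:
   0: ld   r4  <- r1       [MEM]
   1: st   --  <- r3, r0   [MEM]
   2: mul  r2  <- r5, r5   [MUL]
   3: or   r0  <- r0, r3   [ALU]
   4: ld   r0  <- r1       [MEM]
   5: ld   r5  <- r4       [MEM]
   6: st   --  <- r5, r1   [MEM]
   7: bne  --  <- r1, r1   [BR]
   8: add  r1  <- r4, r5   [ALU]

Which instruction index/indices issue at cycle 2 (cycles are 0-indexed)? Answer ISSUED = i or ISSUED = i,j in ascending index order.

ISSUED = 3

0. ld @i0  | no-port MEM/MEM
1. st mul @i1,i2  | pair
2. or @i3  | WAW r0
3. ld @i4  | no-port MEM/MEM
4. ld @i5  | no-port MEM/MEM
5. st bne @i6,i7  | pair
6. add @i8  | tail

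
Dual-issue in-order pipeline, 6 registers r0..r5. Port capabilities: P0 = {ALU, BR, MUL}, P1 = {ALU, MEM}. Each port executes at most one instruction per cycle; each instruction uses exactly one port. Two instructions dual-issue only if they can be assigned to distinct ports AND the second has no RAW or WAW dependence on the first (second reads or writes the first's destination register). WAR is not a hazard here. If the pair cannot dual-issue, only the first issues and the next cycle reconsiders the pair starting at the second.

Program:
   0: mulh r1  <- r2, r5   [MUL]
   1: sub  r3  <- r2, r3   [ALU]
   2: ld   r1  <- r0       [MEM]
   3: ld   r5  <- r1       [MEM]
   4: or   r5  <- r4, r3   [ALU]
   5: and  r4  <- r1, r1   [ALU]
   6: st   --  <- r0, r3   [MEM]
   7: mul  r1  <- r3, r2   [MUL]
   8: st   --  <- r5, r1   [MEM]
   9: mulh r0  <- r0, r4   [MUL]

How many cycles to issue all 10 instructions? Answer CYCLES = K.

CYCLES = 6

0. mulh.MUL sub.ALU @i0+i1  | 2-wide
1. ld.MEM @i2  | no-port MEM/MEM
2. ld.MEM @i3  | WAW r5
3. or.ALU and.ALU @i4+i5  | 2-wide
4. st.MEM mul.MUL @i6+i7  | 2-wide
5. st.MEM mulh.MUL @i8+i9  | 2-wide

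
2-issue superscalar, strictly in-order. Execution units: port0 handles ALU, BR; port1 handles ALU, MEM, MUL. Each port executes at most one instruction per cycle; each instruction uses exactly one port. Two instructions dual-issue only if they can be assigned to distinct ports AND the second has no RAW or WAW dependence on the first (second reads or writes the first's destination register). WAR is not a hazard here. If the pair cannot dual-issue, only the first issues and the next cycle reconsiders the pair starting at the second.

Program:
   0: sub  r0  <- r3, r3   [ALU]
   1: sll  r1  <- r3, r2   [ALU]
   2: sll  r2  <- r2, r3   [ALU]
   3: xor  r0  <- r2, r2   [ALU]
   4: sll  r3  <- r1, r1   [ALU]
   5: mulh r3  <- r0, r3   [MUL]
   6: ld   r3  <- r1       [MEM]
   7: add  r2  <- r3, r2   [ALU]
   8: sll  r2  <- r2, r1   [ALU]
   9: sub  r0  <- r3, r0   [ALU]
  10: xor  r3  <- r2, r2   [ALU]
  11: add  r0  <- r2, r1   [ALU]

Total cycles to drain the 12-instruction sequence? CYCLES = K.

0. sub.ALU;sll.ALU @i0&i1  | dual
1. sll.ALU @i2  | RAW r2
2. xor.ALU;sll.ALU @i3&i4  | dual
3. mulh.MUL @i5  | no-port MUL/MEM
4. ld.MEM @i6  | RAW r3
5. add.ALU @i7  | RAW+WAW r2
6. sll.ALU;sub.ALU @i8&i9  | dual
7. xor.ALU;add.ALU @i10&i11  | dual

CYCLES = 8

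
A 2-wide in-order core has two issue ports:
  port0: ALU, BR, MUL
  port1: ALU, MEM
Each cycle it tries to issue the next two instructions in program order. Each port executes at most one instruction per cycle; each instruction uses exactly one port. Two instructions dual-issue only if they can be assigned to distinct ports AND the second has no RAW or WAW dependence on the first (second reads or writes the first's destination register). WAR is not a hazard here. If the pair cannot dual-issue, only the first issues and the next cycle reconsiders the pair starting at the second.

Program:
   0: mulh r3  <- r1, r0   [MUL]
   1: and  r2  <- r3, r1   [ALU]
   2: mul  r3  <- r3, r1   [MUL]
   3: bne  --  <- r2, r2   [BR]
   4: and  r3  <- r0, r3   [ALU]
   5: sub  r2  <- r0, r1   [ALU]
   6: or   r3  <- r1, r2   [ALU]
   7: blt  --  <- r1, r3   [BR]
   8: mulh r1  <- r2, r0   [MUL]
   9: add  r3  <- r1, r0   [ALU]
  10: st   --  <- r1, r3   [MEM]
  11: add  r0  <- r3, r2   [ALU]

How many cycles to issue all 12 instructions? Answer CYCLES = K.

CYCLES = 9

0. mulh @i0  | RAW r3
1. and+mul @i1,i2  | dual
2. bne+and @i3,i4  | dual
3. sub @i5  | RAW r2
4. or @i6  | RAW r3
5. blt @i7  | no-port BR/MUL
6. mulh @i8  | RAW r1
7. add @i9  | RAW r3
8. st+add @i10,i11  | dual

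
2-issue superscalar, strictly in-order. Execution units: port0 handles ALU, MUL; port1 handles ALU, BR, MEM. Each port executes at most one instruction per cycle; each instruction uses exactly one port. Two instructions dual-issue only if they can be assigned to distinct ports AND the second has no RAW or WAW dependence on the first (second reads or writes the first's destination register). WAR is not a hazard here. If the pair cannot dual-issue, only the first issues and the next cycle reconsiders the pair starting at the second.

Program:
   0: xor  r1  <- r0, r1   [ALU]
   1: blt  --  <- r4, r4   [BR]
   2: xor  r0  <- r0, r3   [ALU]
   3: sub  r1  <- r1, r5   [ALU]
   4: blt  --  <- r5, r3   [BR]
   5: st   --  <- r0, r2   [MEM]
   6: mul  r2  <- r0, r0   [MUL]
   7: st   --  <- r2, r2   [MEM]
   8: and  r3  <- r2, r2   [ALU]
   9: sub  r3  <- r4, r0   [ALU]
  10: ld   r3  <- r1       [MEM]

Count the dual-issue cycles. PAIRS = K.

PAIRS = 4

  cy0 -> i0,i1 (xor.ALU+blt.BR) dual
  cy1 -> i2,i3 (xor.ALU+sub.ALU) dual
  cy2 -> i4 (blt.BR) no-port BR/MEM
  cy3 -> i5,i6 (st.MEM+mul.MUL) dual
  cy4 -> i7,i8 (st.MEM+and.ALU) dual
  cy5 -> i9 (sub.ALU) WAW r3
  cy6 -> i10 (ld.MEM) tail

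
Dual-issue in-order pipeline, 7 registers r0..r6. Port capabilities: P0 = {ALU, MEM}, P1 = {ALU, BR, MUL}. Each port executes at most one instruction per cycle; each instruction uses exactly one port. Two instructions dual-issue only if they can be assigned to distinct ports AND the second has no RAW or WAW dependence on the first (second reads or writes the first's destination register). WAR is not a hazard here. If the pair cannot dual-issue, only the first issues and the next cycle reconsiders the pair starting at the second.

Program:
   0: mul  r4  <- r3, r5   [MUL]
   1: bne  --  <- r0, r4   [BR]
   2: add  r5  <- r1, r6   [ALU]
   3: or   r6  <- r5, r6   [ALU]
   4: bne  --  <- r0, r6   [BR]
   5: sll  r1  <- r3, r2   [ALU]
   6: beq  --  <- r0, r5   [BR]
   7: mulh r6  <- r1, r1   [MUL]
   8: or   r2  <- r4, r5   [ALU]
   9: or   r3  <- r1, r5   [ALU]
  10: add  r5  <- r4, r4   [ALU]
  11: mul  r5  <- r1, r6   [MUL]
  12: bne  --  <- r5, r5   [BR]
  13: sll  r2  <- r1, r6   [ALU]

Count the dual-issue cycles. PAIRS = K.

#0 head=0: mul i0 no-port MUL/BR
#1 head=1: bne;add i1,i2 pair
#2 head=3: or i3 RAW r6
#3 head=4: bne;sll i4,i5 pair
#4 head=6: beq i6 no-port BR/MUL
#5 head=7: mulh;or i7,i8 pair
#6 head=9: or;add i9,i10 pair
#7 head=11: mul i11 no-port MUL/BR
#8 head=12: bne;sll i12,i13 pair

PAIRS = 5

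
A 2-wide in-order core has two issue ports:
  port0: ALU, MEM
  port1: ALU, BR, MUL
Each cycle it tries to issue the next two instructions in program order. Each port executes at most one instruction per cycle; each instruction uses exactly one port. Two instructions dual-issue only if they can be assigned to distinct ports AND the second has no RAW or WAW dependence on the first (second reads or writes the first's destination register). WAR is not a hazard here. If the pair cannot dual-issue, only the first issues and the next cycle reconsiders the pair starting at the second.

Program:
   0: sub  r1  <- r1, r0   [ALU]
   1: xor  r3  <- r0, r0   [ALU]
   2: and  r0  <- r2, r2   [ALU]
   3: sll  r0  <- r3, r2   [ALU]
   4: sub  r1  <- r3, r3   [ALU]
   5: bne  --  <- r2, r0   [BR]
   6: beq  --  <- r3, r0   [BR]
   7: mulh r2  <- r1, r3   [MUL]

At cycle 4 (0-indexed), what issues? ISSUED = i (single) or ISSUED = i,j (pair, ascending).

ISSUED = 6

t=0 i0&i1:sub/xor ; pair
t=1 i2:and ; WAW r0
t=2 i3&i4:sll/sub ; pair
t=3 i5:bne ; no-port BR/BR
t=4 i6:beq ; no-port BR/MUL
t=5 i7:mulh ; tail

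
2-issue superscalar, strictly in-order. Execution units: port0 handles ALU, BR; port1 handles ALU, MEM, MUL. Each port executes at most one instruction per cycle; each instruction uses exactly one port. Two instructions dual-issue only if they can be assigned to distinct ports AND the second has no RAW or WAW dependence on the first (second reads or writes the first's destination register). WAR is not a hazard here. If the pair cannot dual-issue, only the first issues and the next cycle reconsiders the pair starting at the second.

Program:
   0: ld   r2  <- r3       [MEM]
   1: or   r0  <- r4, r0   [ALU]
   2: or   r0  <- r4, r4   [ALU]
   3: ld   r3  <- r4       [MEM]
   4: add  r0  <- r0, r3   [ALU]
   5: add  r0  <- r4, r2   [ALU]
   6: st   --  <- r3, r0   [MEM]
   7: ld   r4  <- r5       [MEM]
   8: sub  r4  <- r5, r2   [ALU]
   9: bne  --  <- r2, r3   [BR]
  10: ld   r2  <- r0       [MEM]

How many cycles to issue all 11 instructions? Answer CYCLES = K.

CYCLES = 8

0. ld.MEM+or.ALU @i0,i1  | 2-wide
1. or.ALU+ld.MEM @i2,i3  | 2-wide
2. add.ALU @i4  | WAW r0
3. add.ALU @i5  | RAW r0
4. st.MEM @i6  | no-port MEM/MEM
5. ld.MEM @i7  | WAW r4
6. sub.ALU+bne.BR @i8,i9  | 2-wide
7. ld.MEM @i10  | tail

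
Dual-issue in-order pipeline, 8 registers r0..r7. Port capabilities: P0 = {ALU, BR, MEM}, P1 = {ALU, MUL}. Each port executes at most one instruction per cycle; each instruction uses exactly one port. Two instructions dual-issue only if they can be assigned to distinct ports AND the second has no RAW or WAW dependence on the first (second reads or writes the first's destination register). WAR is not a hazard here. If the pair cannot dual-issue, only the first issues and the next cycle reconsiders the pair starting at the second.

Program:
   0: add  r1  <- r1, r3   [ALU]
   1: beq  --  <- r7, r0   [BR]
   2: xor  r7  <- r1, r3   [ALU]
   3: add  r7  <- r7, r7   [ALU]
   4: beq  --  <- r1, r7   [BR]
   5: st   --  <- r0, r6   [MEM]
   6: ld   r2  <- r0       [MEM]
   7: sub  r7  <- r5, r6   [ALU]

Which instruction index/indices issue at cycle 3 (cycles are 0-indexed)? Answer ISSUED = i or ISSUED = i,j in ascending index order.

  cy0 -> i0/i1 (add beq) 2-wide
  cy1 -> i2 (xor) RAW+WAW r7
  cy2 -> i3 (add) RAW r7
  cy3 -> i4 (beq) no-port BR/MEM
  cy4 -> i5 (st) no-port MEM/MEM
  cy5 -> i6/i7 (ld sub) 2-wide

ISSUED = 4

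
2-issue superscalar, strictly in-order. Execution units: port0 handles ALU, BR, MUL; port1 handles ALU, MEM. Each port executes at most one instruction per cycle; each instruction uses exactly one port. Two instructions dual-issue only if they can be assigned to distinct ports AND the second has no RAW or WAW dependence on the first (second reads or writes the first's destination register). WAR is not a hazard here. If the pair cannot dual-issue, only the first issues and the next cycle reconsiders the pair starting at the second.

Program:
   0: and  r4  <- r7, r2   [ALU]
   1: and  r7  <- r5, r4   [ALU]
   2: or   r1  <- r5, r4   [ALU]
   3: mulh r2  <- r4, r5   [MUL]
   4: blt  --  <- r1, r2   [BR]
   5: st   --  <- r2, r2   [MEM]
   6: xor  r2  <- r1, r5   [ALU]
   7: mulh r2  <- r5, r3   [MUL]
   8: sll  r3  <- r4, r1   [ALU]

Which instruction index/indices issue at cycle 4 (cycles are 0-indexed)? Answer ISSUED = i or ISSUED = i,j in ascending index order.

ISSUED = 6

  cy0 -> i0 (and) RAW r4
  cy1 -> i1,i2 (and or) pair
  cy2 -> i3 (mulh) no-port MUL/BR
  cy3 -> i4,i5 (blt st) pair
  cy4 -> i6 (xor) WAW r2
  cy5 -> i7,i8 (mulh sll) pair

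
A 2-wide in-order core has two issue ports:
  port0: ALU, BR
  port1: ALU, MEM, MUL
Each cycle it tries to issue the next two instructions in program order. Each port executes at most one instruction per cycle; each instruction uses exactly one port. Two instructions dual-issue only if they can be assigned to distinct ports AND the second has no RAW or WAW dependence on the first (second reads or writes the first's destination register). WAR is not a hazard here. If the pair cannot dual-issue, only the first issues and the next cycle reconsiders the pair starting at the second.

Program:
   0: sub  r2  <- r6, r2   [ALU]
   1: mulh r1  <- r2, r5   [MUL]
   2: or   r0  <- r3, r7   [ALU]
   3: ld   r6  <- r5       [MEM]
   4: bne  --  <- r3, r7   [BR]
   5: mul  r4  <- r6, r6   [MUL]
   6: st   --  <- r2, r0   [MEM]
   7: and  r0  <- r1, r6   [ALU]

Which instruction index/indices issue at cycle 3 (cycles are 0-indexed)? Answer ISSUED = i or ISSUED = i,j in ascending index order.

ISSUED = 5

  cy0 -> i0 (sub) RAW r2
  cy1 -> i1+i2 (mulh;or) dual
  cy2 -> i3+i4 (ld;bne) dual
  cy3 -> i5 (mul) no-port MUL/MEM
  cy4 -> i6+i7 (st;and) dual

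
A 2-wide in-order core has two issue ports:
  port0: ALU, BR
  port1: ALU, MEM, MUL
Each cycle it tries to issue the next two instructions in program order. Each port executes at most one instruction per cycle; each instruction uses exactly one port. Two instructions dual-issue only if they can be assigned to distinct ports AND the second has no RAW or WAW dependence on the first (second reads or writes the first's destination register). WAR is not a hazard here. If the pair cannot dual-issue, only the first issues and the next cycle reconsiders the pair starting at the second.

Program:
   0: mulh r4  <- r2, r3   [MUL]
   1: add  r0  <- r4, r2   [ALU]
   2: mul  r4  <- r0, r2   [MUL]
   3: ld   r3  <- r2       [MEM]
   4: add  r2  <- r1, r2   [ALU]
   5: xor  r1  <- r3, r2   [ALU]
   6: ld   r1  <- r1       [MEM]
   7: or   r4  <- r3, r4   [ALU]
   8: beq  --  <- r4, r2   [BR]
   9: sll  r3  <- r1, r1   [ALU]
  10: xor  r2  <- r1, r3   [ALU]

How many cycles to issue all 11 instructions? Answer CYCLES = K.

  cy0 -> i0 (mulh.MUL) RAW r4
  cy1 -> i1 (add.ALU) RAW r0
  cy2 -> i2 (mul.MUL) no-port MUL/MEM
  cy3 -> i3,i4 (ld.MEM+add.ALU) 2-wide
  cy4 -> i5 (xor.ALU) RAW+WAW r1
  cy5 -> i6,i7 (ld.MEM+or.ALU) 2-wide
  cy6 -> i8,i9 (beq.BR+sll.ALU) 2-wide
  cy7 -> i10 (xor.ALU) tail

CYCLES = 8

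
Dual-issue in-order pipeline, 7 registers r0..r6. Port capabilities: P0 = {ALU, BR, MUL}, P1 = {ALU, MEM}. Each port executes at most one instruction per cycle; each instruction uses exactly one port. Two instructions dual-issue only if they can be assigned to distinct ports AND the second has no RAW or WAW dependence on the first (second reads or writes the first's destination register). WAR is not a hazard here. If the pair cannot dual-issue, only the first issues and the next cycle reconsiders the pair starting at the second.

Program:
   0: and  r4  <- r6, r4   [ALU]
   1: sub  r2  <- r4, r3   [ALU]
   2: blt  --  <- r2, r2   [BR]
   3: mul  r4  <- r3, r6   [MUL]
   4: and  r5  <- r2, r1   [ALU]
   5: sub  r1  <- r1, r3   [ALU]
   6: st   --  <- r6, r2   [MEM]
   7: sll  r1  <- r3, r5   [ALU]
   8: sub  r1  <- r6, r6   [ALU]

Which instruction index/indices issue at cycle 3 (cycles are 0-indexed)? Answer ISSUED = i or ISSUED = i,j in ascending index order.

#0 head=0: and i0 RAW r4
#1 head=1: sub i1 RAW r2
#2 head=2: blt i2 no-port BR/MUL
#3 head=3: mul/and i3&i4 2-wide
#4 head=5: sub/st i5&i6 2-wide
#5 head=7: sll i7 WAW r1
#6 head=8: sub i8 tail

ISSUED = 3,4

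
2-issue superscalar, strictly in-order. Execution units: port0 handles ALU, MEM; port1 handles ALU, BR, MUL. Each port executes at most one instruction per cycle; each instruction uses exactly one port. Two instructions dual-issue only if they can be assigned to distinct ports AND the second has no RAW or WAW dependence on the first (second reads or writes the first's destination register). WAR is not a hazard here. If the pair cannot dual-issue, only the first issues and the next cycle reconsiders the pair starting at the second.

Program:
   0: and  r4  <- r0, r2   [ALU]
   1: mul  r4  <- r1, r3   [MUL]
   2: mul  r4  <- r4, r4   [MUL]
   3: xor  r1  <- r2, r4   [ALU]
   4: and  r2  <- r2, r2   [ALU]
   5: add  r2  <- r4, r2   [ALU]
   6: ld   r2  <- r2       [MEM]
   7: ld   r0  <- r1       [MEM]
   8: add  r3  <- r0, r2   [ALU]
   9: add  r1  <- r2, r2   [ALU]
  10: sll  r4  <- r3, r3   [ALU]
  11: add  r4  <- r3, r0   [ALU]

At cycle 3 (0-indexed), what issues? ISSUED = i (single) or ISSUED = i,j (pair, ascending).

t=0 i0:and.ALU ; WAW r4
t=1 i1:mul.MUL ; no-port MUL/MUL
t=2 i2:mul.MUL ; RAW r4
t=3 i3+i4:xor.ALU and.ALU ; 2-wide
t=4 i5:add.ALU ; RAW+WAW r2
t=5 i6:ld.MEM ; no-port MEM/MEM
t=6 i7:ld.MEM ; RAW r0
t=7 i8+i9:add.ALU add.ALU ; 2-wide
t=8 i10:sll.ALU ; WAW r4
t=9 i11:add.ALU ; tail

ISSUED = 3,4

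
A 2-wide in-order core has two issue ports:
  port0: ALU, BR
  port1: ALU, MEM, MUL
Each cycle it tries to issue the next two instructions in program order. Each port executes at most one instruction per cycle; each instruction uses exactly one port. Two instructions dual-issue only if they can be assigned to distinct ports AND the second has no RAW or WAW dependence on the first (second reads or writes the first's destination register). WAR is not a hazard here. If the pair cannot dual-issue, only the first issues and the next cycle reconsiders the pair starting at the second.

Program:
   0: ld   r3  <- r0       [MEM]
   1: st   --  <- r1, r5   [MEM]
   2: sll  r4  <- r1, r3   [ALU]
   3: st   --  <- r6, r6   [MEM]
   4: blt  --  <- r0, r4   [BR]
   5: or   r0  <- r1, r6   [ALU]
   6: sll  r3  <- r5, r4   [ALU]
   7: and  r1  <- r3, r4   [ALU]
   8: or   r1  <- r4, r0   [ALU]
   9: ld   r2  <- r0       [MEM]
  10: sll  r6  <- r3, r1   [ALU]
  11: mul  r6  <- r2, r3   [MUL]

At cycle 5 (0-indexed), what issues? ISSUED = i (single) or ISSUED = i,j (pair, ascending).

#0 head=0: ld i0 no-port MEM/MEM
#1 head=1: st sll i1&i2 2-wide
#2 head=3: st blt i3&i4 2-wide
#3 head=5: or sll i5&i6 2-wide
#4 head=7: and i7 WAW r1
#5 head=8: or ld i8&i9 2-wide
#6 head=10: sll i10 WAW r6
#7 head=11: mul i11 tail

ISSUED = 8,9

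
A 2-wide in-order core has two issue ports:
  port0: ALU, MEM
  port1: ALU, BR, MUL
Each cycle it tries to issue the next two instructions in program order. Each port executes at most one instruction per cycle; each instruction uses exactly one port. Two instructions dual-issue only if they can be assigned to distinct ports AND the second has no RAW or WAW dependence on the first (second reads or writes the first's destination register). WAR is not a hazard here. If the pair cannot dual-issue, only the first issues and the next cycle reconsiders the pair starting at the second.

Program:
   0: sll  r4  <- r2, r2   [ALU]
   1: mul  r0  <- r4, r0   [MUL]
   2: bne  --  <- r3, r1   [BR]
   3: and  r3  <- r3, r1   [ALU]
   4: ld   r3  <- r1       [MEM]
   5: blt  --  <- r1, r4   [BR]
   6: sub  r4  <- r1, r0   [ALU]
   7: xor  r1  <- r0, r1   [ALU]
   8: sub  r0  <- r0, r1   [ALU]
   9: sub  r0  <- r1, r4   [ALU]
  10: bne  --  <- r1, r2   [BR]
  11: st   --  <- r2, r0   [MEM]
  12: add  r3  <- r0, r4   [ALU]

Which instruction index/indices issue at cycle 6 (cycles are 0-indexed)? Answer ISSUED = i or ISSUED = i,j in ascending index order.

c0: i0 sll.ALU  RAW r4
c1: i1 mul.MUL  no-port MUL/BR
c2: i2+i3 bne.BR;and.ALU  2-wide
c3: i4+i5 ld.MEM;blt.BR  2-wide
c4: i6+i7 sub.ALU;xor.ALU  2-wide
c5: i8 sub.ALU  WAW r0
c6: i9+i10 sub.ALU;bne.BR  2-wide
c7: i11+i12 st.MEM;add.ALU  2-wide

ISSUED = 9,10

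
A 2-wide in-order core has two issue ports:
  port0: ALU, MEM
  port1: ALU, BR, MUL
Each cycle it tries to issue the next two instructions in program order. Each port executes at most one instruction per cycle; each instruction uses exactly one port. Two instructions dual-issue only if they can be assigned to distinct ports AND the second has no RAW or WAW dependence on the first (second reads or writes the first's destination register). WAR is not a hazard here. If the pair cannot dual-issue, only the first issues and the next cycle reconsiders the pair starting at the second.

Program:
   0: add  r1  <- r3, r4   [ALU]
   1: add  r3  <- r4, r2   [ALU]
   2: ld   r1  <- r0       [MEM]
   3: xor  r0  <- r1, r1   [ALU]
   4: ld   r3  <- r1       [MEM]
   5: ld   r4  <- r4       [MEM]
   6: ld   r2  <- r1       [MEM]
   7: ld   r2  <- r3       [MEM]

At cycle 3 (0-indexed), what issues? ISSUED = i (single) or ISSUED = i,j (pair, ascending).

c0: i0&i1 add/add  2-wide
c1: i2 ld  RAW r1
c2: i3&i4 xor/ld  2-wide
c3: i5 ld  no-port MEM/MEM
c4: i6 ld  no-port MEM/MEM
c5: i7 ld  tail

ISSUED = 5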